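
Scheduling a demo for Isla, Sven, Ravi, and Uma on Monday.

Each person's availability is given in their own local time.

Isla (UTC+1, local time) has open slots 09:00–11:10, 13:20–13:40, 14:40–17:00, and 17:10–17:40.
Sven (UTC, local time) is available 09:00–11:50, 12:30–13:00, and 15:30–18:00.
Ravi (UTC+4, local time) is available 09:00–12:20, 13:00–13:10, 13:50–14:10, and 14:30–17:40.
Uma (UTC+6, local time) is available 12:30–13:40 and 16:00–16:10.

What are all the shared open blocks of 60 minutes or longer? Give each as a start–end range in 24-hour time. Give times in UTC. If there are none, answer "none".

none

Isla → UTC: 08:00–10:10, 12:20–12:40, 13:40–16:00, 16:10–16:40.
Sven → UTC: 09:00–11:50, 12:30–13:00, 15:30–18:00.
Ravi → UTC: 05:00–08:20, 09:00–09:10, 09:50–10:10, 10:30–13:40.
Uma → UTC: 06:30–07:40, 10:00–10:10.
Isla ∩ Sven: 09:00–10:10, 12:30–12:40, 15:30–16:00, 16:10–16:40.
Isla ∩ Sven ∩ Ravi: 09:00–09:10, 09:50–10:10, 12:30–12:40.
Isla ∩ Sven ∩ Ravi ∩ Uma: 10:00–10:10.
Windows ≥ 60 min: (none).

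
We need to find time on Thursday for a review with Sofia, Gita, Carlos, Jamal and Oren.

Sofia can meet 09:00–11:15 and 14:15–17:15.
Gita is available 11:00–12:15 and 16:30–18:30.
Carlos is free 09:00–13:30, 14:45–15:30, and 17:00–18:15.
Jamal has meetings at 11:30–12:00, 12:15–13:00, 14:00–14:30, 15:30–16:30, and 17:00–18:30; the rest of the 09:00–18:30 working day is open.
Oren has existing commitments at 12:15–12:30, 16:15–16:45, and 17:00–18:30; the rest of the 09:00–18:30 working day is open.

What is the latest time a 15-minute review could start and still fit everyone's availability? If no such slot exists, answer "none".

Jamal free within 09:00–18:30: 09:00–11:30, 12:00–12:15, 13:00–14:00, 14:30–15:30, 16:30–17:00.
Oren free within 09:00–18:30: 09:00–12:15, 12:30–16:15, 16:45–17:00.
Sofia ∩ Gita: 11:00–11:15, 16:30–17:15.
Sofia ∩ Gita ∩ Carlos: 11:00–11:15, 17:00–17:15.
Sofia ∩ Gita ∩ Carlos ∩ Jamal: 11:00–11:15.
Sofia ∩ Gita ∩ Carlos ∩ Jamal ∩ Oren: 11:00–11:15.
Windows ≥ 15 min: 11:00–11:15.
Latest start in the last window 11:00–11:15 is 11:15 − 15 min = 11:00.

11:00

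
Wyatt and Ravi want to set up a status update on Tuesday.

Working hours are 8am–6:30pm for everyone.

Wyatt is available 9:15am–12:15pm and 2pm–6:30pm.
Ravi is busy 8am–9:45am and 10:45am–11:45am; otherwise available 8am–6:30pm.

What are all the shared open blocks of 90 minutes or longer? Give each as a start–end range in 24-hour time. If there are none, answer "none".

14:00–18:30

Ravi free within 08:00–18:30: 09:45–10:45, 11:45–18:30.
Wyatt ∩ Ravi: 09:45–10:45, 11:45–12:15, 14:00–18:30.
Windows ≥ 90 min: 14:00–18:30.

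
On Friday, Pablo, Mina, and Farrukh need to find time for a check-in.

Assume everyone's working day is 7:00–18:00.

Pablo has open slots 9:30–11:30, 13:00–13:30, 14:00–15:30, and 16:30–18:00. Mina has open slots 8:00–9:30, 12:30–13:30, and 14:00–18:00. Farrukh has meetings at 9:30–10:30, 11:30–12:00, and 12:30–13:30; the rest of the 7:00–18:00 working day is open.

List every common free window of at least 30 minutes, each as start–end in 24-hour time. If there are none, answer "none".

14:00–15:30, 16:30–18:00

Farrukh free within 07:00–18:00: 07:00–09:30, 10:30–11:30, 12:00–12:30, 13:30–18:00.
Pablo ∩ Mina: 13:00–13:30, 14:00–15:30, 16:30–18:00.
Pablo ∩ Mina ∩ Farrukh: 14:00–15:30, 16:30–18:00.
Windows ≥ 30 min: 14:00–15:30, 16:30–18:00.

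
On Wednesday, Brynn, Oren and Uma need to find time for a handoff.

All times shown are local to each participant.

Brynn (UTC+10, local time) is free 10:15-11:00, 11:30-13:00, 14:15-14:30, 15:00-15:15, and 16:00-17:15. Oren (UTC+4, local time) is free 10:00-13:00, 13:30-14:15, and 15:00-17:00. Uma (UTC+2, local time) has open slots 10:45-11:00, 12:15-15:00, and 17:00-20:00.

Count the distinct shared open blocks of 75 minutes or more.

Brynn → UTC: 00:15–01:00, 01:30–03:00, 04:15–04:30, 05:00–05:15, 06:00–07:15.
Oren → UTC: 06:00–09:00, 09:30–10:15, 11:00–13:00.
Uma → UTC: 08:45–09:00, 10:15–13:00, 15:00–18:00.
Brynn ∩ Oren: 06:00–07:15.
Brynn ∩ Oren ∩ Uma: (none).
Windows ≥ 75 min: (none).
That's 0 windows.

0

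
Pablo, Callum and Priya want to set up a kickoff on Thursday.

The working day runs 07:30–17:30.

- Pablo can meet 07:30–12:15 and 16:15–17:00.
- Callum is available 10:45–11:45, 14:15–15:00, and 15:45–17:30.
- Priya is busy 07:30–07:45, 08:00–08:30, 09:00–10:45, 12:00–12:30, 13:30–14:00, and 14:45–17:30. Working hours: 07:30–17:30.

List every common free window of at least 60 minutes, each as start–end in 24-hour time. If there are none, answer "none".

10:45–11:45

Priya free within 07:30–17:30: 07:45–08:00, 08:30–09:00, 10:45–12:00, 12:30–13:30, 14:00–14:45.
Pablo ∩ Callum: 10:45–11:45, 16:15–17:00.
Pablo ∩ Callum ∩ Priya: 10:45–11:45.
Windows ≥ 60 min: 10:45–11:45.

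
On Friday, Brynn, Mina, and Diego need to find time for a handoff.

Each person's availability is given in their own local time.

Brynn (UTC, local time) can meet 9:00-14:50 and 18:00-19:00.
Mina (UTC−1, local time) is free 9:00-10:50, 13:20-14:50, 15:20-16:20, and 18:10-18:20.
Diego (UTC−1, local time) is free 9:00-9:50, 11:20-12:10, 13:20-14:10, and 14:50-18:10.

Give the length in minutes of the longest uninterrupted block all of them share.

Brynn → UTC: 09:00–14:50, 18:00–19:00.
Mina → UTC: 10:00–11:50, 14:20–15:50, 16:20–17:20, 19:10–19:20.
Diego → UTC: 10:00–10:50, 12:20–13:10, 14:20–15:10, 15:50–19:10.
Brynn ∩ Mina: 10:00–11:50, 14:20–14:50.
Brynn ∩ Mina ∩ Diego: 10:00–10:50, 14:20–14:50.
Common window lengths: 50, 30 min; longest is 50.

50 minutes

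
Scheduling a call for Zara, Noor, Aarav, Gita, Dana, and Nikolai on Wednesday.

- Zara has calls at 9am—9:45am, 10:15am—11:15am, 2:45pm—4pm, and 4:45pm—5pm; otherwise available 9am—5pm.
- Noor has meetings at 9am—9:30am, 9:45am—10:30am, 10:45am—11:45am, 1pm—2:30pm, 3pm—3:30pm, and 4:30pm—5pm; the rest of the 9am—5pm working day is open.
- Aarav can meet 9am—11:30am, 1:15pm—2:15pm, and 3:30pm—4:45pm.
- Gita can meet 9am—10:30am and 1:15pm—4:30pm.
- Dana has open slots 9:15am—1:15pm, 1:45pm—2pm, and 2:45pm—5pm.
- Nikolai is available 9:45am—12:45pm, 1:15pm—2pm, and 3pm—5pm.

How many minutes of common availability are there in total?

30 minutes

Zara free within 09:00–17:00: 09:45–10:15, 11:15–14:45, 16:00–16:45.
Noor free within 09:00–17:00: 09:30–09:45, 10:30–10:45, 11:45–13:00, 14:30–15:00, 15:30–16:30.
Zara ∩ Noor: 11:45–13:00, 14:30–14:45, 16:00–16:30.
Zara ∩ Noor ∩ Aarav: 16:00–16:30.
Zara ∩ Noor ∩ Aarav ∩ Gita: 16:00–16:30.
Zara ∩ Noor ∩ Aarav ∩ Gita ∩ Dana: 16:00–16:30.
Zara ∩ Noor ∩ Aarav ∩ Gita ∩ Dana ∩ Nikolai: 16:00–16:30.
Total common minutes: 30.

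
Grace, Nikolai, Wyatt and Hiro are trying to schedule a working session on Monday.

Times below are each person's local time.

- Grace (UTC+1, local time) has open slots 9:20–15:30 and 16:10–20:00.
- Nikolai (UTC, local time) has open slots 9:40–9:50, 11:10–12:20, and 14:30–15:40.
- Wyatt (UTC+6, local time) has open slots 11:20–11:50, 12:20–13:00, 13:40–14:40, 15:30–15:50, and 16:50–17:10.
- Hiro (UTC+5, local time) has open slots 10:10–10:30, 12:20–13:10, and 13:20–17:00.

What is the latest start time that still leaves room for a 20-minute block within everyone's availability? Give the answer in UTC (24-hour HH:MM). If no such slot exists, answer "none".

none

Grace → UTC: 08:20–14:30, 15:10–19:00.
Nikolai → UTC: 09:40–09:50, 11:10–12:20, 14:30–15:40.
Wyatt → UTC: 05:20–05:50, 06:20–07:00, 07:40–08:40, 09:30–09:50, 10:50–11:10.
Hiro → UTC: 05:10–05:30, 07:20–08:10, 08:20–12:00.
Grace ∩ Nikolai: 09:40–09:50, 11:10–12:20, 15:10–15:40.
Grace ∩ Nikolai ∩ Wyatt: 09:40–09:50.
Grace ∩ Nikolai ∩ Wyatt ∩ Hiro: 09:40–09:50.
Windows ≥ 20 min: (none).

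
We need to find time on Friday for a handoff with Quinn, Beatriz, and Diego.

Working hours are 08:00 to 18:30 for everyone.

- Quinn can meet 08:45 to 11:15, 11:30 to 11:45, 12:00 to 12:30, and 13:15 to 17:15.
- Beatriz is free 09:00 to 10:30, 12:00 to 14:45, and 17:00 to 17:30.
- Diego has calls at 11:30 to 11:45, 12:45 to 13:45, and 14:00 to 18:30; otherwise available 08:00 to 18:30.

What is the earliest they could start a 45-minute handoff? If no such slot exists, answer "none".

Diego free within 08:00–18:30: 08:00–11:30, 11:45–12:45, 13:45–14:00.
Quinn ∩ Beatriz: 09:00–10:30, 12:00–12:30, 13:15–14:45, 17:00–17:15.
Quinn ∩ Beatriz ∩ Diego: 09:00–10:30, 12:00–12:30, 13:45–14:00.
Windows ≥ 45 min: 09:00–10:30.
Earliest such window starts at 09:00.

09:00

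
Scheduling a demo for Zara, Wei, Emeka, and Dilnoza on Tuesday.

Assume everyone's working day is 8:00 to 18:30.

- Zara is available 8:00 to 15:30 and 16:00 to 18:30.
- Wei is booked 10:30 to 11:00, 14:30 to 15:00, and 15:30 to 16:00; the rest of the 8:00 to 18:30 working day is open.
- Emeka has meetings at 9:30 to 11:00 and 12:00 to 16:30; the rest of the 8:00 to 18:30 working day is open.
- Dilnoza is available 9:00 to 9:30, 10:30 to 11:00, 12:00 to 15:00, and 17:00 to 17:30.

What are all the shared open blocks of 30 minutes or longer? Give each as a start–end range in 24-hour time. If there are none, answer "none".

Wei free within 08:00–18:30: 08:00–10:30, 11:00–14:30, 15:00–15:30, 16:00–18:30.
Emeka free within 08:00–18:30: 08:00–09:30, 11:00–12:00, 16:30–18:30.
Zara ∩ Wei: 08:00–10:30, 11:00–14:30, 15:00–15:30, 16:00–18:30.
Zara ∩ Wei ∩ Emeka: 08:00–09:30, 11:00–12:00, 16:30–18:30.
Zara ∩ Wei ∩ Emeka ∩ Dilnoza: 09:00–09:30, 17:00–17:30.
Windows ≥ 30 min: 09:00–09:30, 17:00–17:30.

09:00–09:30, 17:00–17:30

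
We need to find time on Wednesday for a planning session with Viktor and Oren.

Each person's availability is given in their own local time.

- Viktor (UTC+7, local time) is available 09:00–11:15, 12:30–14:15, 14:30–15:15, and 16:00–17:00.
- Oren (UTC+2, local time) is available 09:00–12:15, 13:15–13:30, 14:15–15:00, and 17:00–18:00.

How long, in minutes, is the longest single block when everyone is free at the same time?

Viktor → UTC: 02:00–04:15, 05:30–07:15, 07:30–08:15, 09:00–10:00.
Oren → UTC: 07:00–10:15, 11:15–11:30, 12:15–13:00, 15:00–16:00.
Viktor ∩ Oren: 07:00–07:15, 07:30–08:15, 09:00–10:00.
Common window lengths: 15, 45, 60 min; longest is 60.

60 minutes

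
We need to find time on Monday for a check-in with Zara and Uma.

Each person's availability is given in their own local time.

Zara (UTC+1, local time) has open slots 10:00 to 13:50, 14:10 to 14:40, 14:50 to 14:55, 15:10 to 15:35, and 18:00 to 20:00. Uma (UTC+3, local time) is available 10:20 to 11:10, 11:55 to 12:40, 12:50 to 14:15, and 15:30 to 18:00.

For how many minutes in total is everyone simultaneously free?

205 minutes

Zara → UTC: 09:00–12:50, 13:10–13:40, 13:50–13:55, 14:10–14:35, 17:00–19:00.
Uma → UTC: 07:20–08:10, 08:55–09:40, 09:50–11:15, 12:30–15:00.
Zara ∩ Uma: 09:00–09:40, 09:50–11:15, 12:30–12:50, 13:10–13:40, 13:50–13:55, 14:10–14:35.
Total common minutes: 40 + 85 + 20 + 30 + 5 + 25 = 205.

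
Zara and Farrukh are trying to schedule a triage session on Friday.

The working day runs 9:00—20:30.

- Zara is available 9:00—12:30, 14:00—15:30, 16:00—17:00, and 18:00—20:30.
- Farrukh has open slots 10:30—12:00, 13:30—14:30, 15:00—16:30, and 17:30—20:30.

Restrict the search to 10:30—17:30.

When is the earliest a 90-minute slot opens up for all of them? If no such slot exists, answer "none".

Zara ∩ Farrukh: 10:30–12:00, 14:00–14:30, 15:00–15:30, 16:00–16:30, 18:00–20:30.
Restricted to 10:30–17:30: 10:30–12:00, 14:00–14:30, 15:00–15:30, 16:00–16:30.
Windows ≥ 90 min: 10:30–12:00.
Earliest such window starts at 10:30.

10:30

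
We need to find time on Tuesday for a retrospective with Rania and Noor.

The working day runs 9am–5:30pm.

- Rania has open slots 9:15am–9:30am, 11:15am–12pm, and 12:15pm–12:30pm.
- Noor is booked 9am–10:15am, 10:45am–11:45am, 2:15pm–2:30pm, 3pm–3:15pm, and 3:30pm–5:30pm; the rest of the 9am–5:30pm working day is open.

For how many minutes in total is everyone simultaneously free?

30 minutes

Noor free within 09:00–17:30: 10:15–10:45, 11:45–14:15, 14:30–15:00, 15:15–15:30.
Rania ∩ Noor: 11:45–12:00, 12:15–12:30.
Total common minutes: 15 + 15 = 30.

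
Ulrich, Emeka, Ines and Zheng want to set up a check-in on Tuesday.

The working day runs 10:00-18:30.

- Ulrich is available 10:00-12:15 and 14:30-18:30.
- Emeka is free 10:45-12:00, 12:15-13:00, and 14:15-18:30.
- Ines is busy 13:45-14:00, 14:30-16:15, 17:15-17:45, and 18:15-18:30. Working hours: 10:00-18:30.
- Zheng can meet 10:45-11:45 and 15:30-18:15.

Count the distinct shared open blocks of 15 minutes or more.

Ines free within 10:00–18:30: 10:00–13:45, 14:00–14:30, 16:15–17:15, 17:45–18:15.
Ulrich ∩ Emeka: 10:45–12:00, 14:30–18:30.
Ulrich ∩ Emeka ∩ Ines: 10:45–12:00, 16:15–17:15, 17:45–18:15.
Ulrich ∩ Emeka ∩ Ines ∩ Zheng: 10:45–11:45, 16:15–17:15, 17:45–18:15.
Windows ≥ 15 min: 10:45–11:45, 16:15–17:15, 17:45–18:15.
That's 3 windows.

3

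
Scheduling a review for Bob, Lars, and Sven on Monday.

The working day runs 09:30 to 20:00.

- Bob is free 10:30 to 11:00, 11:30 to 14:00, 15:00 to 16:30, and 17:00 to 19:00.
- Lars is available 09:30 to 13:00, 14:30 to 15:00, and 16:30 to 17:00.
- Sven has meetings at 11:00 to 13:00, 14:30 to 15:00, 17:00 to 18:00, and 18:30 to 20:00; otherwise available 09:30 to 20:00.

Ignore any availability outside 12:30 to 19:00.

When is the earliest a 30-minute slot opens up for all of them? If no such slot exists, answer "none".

none

Sven free within 09:30–20:00: 09:30–11:00, 13:00–14:30, 15:00–17:00, 18:00–18:30.
Bob ∩ Lars: 10:30–11:00, 11:30–13:00.
Bob ∩ Lars ∩ Sven: 10:30–11:00.
Restricted to 12:30–19:00: (none).
Windows ≥ 30 min: (none).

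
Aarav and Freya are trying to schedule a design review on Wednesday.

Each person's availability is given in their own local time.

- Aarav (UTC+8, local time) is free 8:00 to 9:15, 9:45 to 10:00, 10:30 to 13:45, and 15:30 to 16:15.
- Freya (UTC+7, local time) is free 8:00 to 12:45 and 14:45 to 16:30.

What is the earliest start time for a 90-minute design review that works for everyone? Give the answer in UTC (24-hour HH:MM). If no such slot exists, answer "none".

Aarav → UTC: 00:00–01:15, 01:45–02:00, 02:30–05:45, 07:30–08:15.
Freya → UTC: 01:00–05:45, 07:45–09:30.
Aarav ∩ Freya: 01:00–01:15, 01:45–02:00, 02:30–05:45, 07:45–08:15.
Windows ≥ 90 min: 02:30–05:45.
Earliest such window starts at 02:30.

02:30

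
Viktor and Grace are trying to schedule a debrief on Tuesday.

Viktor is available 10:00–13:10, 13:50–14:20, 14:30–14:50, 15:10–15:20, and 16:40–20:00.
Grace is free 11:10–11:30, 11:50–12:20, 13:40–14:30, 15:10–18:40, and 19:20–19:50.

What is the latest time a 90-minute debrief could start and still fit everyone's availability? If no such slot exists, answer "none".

17:10

Viktor ∩ Grace: 11:10–11:30, 11:50–12:20, 13:50–14:20, 15:10–15:20, 16:40–18:40, 19:20–19:50.
Windows ≥ 90 min: 16:40–18:40.
Latest start in the last window 16:40–18:40 is 18:40 − 90 min = 17:10.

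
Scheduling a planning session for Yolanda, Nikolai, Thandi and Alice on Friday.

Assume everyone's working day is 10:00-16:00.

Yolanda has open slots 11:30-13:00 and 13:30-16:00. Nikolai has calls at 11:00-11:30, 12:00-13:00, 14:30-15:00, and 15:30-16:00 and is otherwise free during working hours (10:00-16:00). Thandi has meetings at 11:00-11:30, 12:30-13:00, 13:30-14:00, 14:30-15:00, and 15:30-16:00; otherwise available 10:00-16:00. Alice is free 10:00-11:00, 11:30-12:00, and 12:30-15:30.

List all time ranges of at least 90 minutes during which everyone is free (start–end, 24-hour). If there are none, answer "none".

none

Nikolai free within 10:00–16:00: 10:00–11:00, 11:30–12:00, 13:00–14:30, 15:00–15:30.
Thandi free within 10:00–16:00: 10:00–11:00, 11:30–12:30, 13:00–13:30, 14:00–14:30, 15:00–15:30.
Yolanda ∩ Nikolai: 11:30–12:00, 13:30–14:30, 15:00–15:30.
Yolanda ∩ Nikolai ∩ Thandi: 11:30–12:00, 14:00–14:30, 15:00–15:30.
Yolanda ∩ Nikolai ∩ Thandi ∩ Alice: 11:30–12:00, 14:00–14:30, 15:00–15:30.
Windows ≥ 90 min: (none).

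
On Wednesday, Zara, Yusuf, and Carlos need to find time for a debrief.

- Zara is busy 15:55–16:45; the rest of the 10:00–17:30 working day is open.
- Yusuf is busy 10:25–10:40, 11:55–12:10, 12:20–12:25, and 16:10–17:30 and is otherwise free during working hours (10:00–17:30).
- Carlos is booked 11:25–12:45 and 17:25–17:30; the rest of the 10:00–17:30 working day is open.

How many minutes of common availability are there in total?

Zara free within 10:00–17:30: 10:00–15:55, 16:45–17:30.
Yusuf free within 10:00–17:30: 10:00–10:25, 10:40–11:55, 12:10–12:20, 12:25–16:10.
Carlos free within 10:00–17:30: 10:00–11:25, 12:45–17:25.
Zara ∩ Yusuf: 10:00–10:25, 10:40–11:55, 12:10–12:20, 12:25–15:55.
Zara ∩ Yusuf ∩ Carlos: 10:00–10:25, 10:40–11:25, 12:45–15:55.
Total common minutes: 25 + 45 + 190 = 260.

260 minutes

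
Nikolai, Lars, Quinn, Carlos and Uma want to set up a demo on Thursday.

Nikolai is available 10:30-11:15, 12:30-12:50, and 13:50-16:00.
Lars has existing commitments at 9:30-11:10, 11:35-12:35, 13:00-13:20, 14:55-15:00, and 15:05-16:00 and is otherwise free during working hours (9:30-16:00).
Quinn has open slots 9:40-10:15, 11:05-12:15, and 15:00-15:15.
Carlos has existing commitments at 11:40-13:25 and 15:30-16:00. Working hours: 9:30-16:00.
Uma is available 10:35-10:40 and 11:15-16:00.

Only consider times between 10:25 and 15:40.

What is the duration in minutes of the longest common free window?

5 minutes

Lars free within 09:30–16:00: 11:10–11:35, 12:35–13:00, 13:20–14:55, 15:00–15:05.
Carlos free within 09:30–16:00: 09:30–11:40, 13:25–15:30.
Nikolai ∩ Lars: 11:10–11:15, 12:35–12:50, 13:50–14:55, 15:00–15:05.
Nikolai ∩ Lars ∩ Quinn: 11:10–11:15, 15:00–15:05.
Nikolai ∩ Lars ∩ Quinn ∩ Carlos: 11:10–11:15, 15:00–15:05.
Nikolai ∩ Lars ∩ Quinn ∩ Carlos ∩ Uma: 15:00–15:05.
Restricted to 10:25–15:40: 15:00–15:05.
Single common window of 5 minutes.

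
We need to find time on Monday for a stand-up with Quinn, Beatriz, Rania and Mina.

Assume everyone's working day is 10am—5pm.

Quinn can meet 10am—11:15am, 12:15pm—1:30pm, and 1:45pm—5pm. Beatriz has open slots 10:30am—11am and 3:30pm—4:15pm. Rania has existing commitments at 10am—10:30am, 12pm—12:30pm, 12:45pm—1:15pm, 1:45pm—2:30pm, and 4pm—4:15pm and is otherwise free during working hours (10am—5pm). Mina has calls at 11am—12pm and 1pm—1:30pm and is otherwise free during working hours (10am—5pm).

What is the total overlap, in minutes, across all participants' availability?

Rania free within 10:00–17:00: 10:30–12:00, 12:30–12:45, 13:15–13:45, 14:30–16:00, 16:15–17:00.
Mina free within 10:00–17:00: 10:00–11:00, 12:00–13:00, 13:30–17:00.
Quinn ∩ Beatriz: 10:30–11:00, 15:30–16:15.
Quinn ∩ Beatriz ∩ Rania: 10:30–11:00, 15:30–16:00.
Quinn ∩ Beatriz ∩ Rania ∩ Mina: 10:30–11:00, 15:30–16:00.
Total common minutes: 30 + 30 = 60.

60 minutes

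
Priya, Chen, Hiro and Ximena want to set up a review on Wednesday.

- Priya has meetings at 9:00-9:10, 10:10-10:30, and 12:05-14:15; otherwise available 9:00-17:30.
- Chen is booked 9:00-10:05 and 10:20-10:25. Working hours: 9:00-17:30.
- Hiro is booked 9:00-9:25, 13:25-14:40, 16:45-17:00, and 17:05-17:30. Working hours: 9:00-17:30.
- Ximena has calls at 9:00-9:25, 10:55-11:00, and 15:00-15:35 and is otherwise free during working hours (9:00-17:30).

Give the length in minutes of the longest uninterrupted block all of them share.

70 minutes

Priya free within 09:00–17:30: 09:10–10:10, 10:30–12:05, 14:15–17:30.
Chen free within 09:00–17:30: 10:05–10:20, 10:25–17:30.
Hiro free within 09:00–17:30: 09:25–13:25, 14:40–16:45, 17:00–17:05.
Ximena free within 09:00–17:30: 09:25–10:55, 11:00–15:00, 15:35–17:30.
Priya ∩ Chen: 10:05–10:10, 10:30–12:05, 14:15–17:30.
Priya ∩ Chen ∩ Hiro: 10:05–10:10, 10:30–12:05, 14:40–16:45, 17:00–17:05.
Priya ∩ Chen ∩ Hiro ∩ Ximena: 10:05–10:10, 10:30–10:55, 11:00–12:05, 14:40–15:00, 15:35–16:45, 17:00–17:05.
Common window lengths: 5, 25, 65, 20, 70, 5 min; longest is 70.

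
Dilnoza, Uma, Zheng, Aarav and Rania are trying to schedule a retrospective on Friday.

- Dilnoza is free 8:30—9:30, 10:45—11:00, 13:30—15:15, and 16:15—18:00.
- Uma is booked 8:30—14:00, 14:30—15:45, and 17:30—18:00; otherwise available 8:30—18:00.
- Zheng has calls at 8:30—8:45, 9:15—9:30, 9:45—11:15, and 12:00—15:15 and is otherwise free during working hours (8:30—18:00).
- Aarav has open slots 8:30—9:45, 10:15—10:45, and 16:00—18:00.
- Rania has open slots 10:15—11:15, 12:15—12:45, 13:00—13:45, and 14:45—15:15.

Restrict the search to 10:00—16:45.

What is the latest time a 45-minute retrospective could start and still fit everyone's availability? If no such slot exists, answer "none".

none

Uma free within 08:30–18:00: 14:00–14:30, 15:45–17:30.
Zheng free within 08:30–18:00: 08:45–09:15, 09:30–09:45, 11:15–12:00, 15:15–18:00.
Dilnoza ∩ Uma: 14:00–14:30, 16:15–17:30.
Dilnoza ∩ Uma ∩ Zheng: 16:15–17:30.
Dilnoza ∩ Uma ∩ Zheng ∩ Aarav: 16:15–17:30.
Dilnoza ∩ Uma ∩ Zheng ∩ Aarav ∩ Rania: (none).
Restricted to 10:00–16:45: (none).
Windows ≥ 45 min: (none).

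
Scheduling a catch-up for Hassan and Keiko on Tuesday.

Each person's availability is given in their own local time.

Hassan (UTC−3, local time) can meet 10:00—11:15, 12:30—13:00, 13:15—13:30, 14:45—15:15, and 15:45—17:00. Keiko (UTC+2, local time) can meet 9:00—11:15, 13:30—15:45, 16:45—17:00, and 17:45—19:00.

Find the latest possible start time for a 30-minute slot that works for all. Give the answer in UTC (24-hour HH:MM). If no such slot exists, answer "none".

Hassan → UTC: 13:00–14:15, 15:30–16:00, 16:15–16:30, 17:45–18:15, 18:45–20:00.
Keiko → UTC: 07:00–09:15, 11:30–13:45, 14:45–15:00, 15:45–17:00.
Hassan ∩ Keiko: 13:00–13:45, 15:45–16:00, 16:15–16:30.
Windows ≥ 30 min: 13:00–13:45.
Latest start in the last window 13:00–13:45 is 13:45 − 30 min = 13:15.

13:15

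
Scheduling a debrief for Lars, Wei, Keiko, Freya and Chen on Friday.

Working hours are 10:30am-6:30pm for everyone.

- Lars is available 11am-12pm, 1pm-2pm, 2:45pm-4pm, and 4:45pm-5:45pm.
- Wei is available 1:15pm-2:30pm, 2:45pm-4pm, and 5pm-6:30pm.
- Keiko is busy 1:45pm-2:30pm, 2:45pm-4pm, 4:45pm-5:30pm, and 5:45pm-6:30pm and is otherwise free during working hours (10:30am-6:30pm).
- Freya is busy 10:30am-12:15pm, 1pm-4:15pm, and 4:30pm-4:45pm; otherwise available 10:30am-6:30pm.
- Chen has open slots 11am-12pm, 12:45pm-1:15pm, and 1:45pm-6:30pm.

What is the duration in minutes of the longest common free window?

15 minutes

Keiko free within 10:30–18:30: 10:30–13:45, 14:30–14:45, 16:00–16:45, 17:30–17:45.
Freya free within 10:30–18:30: 12:15–13:00, 16:15–16:30, 16:45–18:30.
Lars ∩ Wei: 13:15–14:00, 14:45–16:00, 17:00–17:45.
Lars ∩ Wei ∩ Keiko: 13:15–13:45, 17:30–17:45.
Lars ∩ Wei ∩ Keiko ∩ Freya: 17:30–17:45.
Lars ∩ Wei ∩ Keiko ∩ Freya ∩ Chen: 17:30–17:45.
Single common window of 15 minutes.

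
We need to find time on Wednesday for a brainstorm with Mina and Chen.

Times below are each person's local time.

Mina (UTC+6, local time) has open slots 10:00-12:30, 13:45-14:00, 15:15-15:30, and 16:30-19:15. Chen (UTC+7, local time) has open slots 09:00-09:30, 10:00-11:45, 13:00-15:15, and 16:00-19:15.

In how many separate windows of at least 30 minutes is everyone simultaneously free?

Mina → UTC: 04:00–06:30, 07:45–08:00, 09:15–09:30, 10:30–13:15.
Chen → UTC: 02:00–02:30, 03:00–04:45, 06:00–08:15, 09:00–12:15.
Mina ∩ Chen: 04:00–04:45, 06:00–06:30, 07:45–08:00, 09:15–09:30, 10:30–12:15.
Windows ≥ 30 min: 04:00–04:45, 06:00–06:30, 10:30–12:15.
That's 3 windows.

3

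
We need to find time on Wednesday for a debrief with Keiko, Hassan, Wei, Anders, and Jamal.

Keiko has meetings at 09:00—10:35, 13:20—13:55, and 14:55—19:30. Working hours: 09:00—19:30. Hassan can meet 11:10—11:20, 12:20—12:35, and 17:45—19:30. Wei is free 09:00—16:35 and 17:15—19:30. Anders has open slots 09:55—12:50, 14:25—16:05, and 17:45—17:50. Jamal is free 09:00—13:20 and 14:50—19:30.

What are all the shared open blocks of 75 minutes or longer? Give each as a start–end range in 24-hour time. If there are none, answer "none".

Keiko free within 09:00–19:30: 10:35–13:20, 13:55–14:55.
Keiko ∩ Hassan: 11:10–11:20, 12:20–12:35.
Keiko ∩ Hassan ∩ Wei: 11:10–11:20, 12:20–12:35.
Keiko ∩ Hassan ∩ Wei ∩ Anders: 11:10–11:20, 12:20–12:35.
Keiko ∩ Hassan ∩ Wei ∩ Anders ∩ Jamal: 11:10–11:20, 12:20–12:35.
Windows ≥ 75 min: (none).

none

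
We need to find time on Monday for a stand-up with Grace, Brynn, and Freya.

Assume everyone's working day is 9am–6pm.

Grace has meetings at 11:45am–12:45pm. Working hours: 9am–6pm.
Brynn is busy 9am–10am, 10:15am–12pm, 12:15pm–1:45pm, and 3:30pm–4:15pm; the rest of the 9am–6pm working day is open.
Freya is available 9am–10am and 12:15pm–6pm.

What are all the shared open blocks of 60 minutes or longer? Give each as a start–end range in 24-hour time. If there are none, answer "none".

13:45–15:30, 16:15–18:00

Grace free within 09:00–18:00: 09:00–11:45, 12:45–18:00.
Brynn free within 09:00–18:00: 10:00–10:15, 12:00–12:15, 13:45–15:30, 16:15–18:00.
Grace ∩ Brynn: 10:00–10:15, 13:45–15:30, 16:15–18:00.
Grace ∩ Brynn ∩ Freya: 13:45–15:30, 16:15–18:00.
Windows ≥ 60 min: 13:45–15:30, 16:15–18:00.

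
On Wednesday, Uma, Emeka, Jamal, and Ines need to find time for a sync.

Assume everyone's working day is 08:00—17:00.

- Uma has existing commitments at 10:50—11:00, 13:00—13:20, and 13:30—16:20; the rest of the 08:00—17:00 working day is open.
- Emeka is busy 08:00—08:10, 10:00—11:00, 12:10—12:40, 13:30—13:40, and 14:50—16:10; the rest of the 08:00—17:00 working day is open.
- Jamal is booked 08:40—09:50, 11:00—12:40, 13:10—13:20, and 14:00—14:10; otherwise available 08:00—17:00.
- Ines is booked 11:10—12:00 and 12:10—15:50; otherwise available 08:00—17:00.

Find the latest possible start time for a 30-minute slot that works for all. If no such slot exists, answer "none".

Uma free within 08:00–17:00: 08:00–10:50, 11:00–13:00, 13:20–13:30, 16:20–17:00.
Emeka free within 08:00–17:00: 08:10–10:00, 11:00–12:10, 12:40–13:30, 13:40–14:50, 16:10–17:00.
Jamal free within 08:00–17:00: 08:00–08:40, 09:50–11:00, 12:40–13:10, 13:20–14:00, 14:10–17:00.
Ines free within 08:00–17:00: 08:00–11:10, 12:00–12:10, 15:50–17:00.
Uma ∩ Emeka: 08:10–10:00, 11:00–12:10, 12:40–13:00, 13:20–13:30, 16:20–17:00.
Uma ∩ Emeka ∩ Jamal: 08:10–08:40, 09:50–10:00, 12:40–13:00, 13:20–13:30, 16:20–17:00.
Uma ∩ Emeka ∩ Jamal ∩ Ines: 08:10–08:40, 09:50–10:00, 16:20–17:00.
Windows ≥ 30 min: 08:10–08:40, 16:20–17:00.
Latest start in the last window 16:20–17:00 is 17:00 − 30 min = 16:30.

16:30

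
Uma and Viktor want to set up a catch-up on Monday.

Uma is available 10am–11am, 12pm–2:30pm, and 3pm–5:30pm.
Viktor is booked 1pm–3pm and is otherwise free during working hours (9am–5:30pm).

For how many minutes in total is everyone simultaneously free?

270 minutes

Viktor free within 09:00–17:30: 09:00–13:00, 15:00–17:30.
Uma ∩ Viktor: 10:00–11:00, 12:00–13:00, 15:00–17:30.
Total common minutes: 60 + 60 + 150 = 270.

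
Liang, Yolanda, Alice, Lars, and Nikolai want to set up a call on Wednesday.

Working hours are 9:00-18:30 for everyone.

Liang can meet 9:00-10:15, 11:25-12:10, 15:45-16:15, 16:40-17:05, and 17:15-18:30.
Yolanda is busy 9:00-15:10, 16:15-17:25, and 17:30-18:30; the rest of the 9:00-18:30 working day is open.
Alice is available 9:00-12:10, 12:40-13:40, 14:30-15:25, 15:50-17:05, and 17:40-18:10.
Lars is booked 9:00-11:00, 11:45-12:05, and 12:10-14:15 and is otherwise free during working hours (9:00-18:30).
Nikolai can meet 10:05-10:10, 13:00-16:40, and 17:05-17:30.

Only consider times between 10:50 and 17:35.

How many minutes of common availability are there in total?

25 minutes

Yolanda free within 09:00–18:30: 15:10–16:15, 17:25–17:30.
Lars free within 09:00–18:30: 11:00–11:45, 12:05–12:10, 14:15–18:30.
Liang ∩ Yolanda: 15:45–16:15, 17:25–17:30.
Liang ∩ Yolanda ∩ Alice: 15:50–16:15.
Liang ∩ Yolanda ∩ Alice ∩ Lars: 15:50–16:15.
Liang ∩ Yolanda ∩ Alice ∩ Lars ∩ Nikolai: 15:50–16:15.
Restricted to 10:50–17:35: 15:50–16:15.
Total common minutes: 25.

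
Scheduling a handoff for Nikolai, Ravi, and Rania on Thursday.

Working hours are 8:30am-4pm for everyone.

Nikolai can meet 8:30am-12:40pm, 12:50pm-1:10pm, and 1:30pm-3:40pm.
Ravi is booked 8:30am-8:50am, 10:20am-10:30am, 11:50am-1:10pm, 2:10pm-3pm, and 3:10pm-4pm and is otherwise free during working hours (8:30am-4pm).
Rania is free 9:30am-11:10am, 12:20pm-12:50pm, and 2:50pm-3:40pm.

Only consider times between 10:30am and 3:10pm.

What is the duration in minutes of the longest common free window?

Ravi free within 08:30–16:00: 08:50–10:20, 10:30–11:50, 13:10–14:10, 15:00–15:10.
Nikolai ∩ Ravi: 08:50–10:20, 10:30–11:50, 13:30–14:10, 15:00–15:10.
Nikolai ∩ Ravi ∩ Rania: 09:30–10:20, 10:30–11:10, 15:00–15:10.
Restricted to 10:30–15:10: 10:30–11:10, 15:00–15:10.
Common window lengths: 40, 10 min; longest is 40.

40 minutes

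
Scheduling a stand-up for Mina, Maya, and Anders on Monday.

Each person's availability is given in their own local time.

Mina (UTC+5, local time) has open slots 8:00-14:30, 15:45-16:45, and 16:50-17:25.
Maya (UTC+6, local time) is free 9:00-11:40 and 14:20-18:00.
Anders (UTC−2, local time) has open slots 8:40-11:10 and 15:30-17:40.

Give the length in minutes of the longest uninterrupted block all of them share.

60 minutes

Mina → UTC: 03:00–09:30, 10:45–11:45, 11:50–12:25.
Maya → UTC: 03:00–05:40, 08:20–12:00.
Anders → UTC: 10:40–13:10, 17:30–19:40.
Mina ∩ Maya: 03:00–05:40, 08:20–09:30, 10:45–11:45, 11:50–12:00.
Mina ∩ Maya ∩ Anders: 10:45–11:45, 11:50–12:00.
Common window lengths: 60, 10 min; longest is 60.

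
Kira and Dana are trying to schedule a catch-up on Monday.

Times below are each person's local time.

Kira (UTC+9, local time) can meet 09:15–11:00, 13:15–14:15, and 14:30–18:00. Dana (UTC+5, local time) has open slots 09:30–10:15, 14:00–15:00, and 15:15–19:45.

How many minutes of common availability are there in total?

Kira → UTC: 00:15–02:00, 04:15–05:15, 05:30–09:00.
Dana → UTC: 04:30–05:15, 09:00–10:00, 10:15–14:45.
Kira ∩ Dana: 04:30–05:15.
Total common minutes: 45.

45 minutes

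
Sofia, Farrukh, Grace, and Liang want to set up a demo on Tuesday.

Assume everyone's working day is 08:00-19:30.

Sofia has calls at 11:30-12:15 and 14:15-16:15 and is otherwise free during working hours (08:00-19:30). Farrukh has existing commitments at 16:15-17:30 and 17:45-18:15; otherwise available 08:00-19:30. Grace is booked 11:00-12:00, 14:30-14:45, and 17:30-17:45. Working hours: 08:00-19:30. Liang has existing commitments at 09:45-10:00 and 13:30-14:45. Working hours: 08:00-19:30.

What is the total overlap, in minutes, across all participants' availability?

Sofia free within 08:00–19:30: 08:00–11:30, 12:15–14:15, 16:15–19:30.
Farrukh free within 08:00–19:30: 08:00–16:15, 17:30–17:45, 18:15–19:30.
Grace free within 08:00–19:30: 08:00–11:00, 12:00–14:30, 14:45–17:30, 17:45–19:30.
Liang free within 08:00–19:30: 08:00–09:45, 10:00–13:30, 14:45–19:30.
Sofia ∩ Farrukh: 08:00–11:30, 12:15–14:15, 17:30–17:45, 18:15–19:30.
Sofia ∩ Farrukh ∩ Grace: 08:00–11:00, 12:15–14:15, 18:15–19:30.
Sofia ∩ Farrukh ∩ Grace ∩ Liang: 08:00–09:45, 10:00–11:00, 12:15–13:30, 18:15–19:30.
Total common minutes: 105 + 60 + 75 + 75 = 315.

315 minutes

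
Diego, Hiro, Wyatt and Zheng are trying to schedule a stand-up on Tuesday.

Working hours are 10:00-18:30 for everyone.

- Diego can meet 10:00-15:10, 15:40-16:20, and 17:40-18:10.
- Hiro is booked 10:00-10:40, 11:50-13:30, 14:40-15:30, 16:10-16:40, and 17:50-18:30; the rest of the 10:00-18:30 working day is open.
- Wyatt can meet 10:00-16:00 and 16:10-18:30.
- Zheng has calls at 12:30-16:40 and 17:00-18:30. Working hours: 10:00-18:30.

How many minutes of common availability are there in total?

70 minutes

Hiro free within 10:00–18:30: 10:40–11:50, 13:30–14:40, 15:30–16:10, 16:40–17:50.
Zheng free within 10:00–18:30: 10:00–12:30, 16:40–17:00.
Diego ∩ Hiro: 10:40–11:50, 13:30–14:40, 15:40–16:10, 17:40–17:50.
Diego ∩ Hiro ∩ Wyatt: 10:40–11:50, 13:30–14:40, 15:40–16:00, 17:40–17:50.
Diego ∩ Hiro ∩ Wyatt ∩ Zheng: 10:40–11:50.
Total common minutes: 70.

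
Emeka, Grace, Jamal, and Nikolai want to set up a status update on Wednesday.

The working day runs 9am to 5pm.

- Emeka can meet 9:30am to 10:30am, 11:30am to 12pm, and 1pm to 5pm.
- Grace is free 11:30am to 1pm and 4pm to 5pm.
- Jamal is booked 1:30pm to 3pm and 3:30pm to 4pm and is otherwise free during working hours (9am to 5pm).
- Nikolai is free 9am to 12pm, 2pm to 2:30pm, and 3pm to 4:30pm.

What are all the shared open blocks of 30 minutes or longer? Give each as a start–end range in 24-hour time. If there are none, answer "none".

11:30–12:00, 16:00–16:30

Jamal free within 09:00–17:00: 09:00–13:30, 15:00–15:30, 16:00–17:00.
Emeka ∩ Grace: 11:30–12:00, 16:00–17:00.
Emeka ∩ Grace ∩ Jamal: 11:30–12:00, 16:00–17:00.
Emeka ∩ Grace ∩ Jamal ∩ Nikolai: 11:30–12:00, 16:00–16:30.
Windows ≥ 30 min: 11:30–12:00, 16:00–16:30.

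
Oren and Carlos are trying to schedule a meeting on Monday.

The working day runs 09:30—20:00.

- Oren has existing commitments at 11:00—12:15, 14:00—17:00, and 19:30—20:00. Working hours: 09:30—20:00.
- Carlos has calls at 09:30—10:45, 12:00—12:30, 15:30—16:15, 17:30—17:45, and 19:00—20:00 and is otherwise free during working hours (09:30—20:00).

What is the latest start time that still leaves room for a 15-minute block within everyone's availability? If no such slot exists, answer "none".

Oren free within 09:30–20:00: 09:30–11:00, 12:15–14:00, 17:00–19:30.
Carlos free within 09:30–20:00: 10:45–12:00, 12:30–15:30, 16:15–17:30, 17:45–19:00.
Oren ∩ Carlos: 10:45–11:00, 12:30–14:00, 17:00–17:30, 17:45–19:00.
Windows ≥ 15 min: 10:45–11:00, 12:30–14:00, 17:00–17:30, 17:45–19:00.
Latest start in the last window 17:45–19:00 is 19:00 − 15 min = 18:45.

18:45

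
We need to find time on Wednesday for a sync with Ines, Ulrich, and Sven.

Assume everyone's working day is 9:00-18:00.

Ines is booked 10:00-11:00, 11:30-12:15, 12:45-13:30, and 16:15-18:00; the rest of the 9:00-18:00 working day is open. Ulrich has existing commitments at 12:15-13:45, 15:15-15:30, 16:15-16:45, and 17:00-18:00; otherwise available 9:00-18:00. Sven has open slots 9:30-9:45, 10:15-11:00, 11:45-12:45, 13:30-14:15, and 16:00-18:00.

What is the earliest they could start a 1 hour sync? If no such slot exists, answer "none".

Ines free within 09:00–18:00: 09:00–10:00, 11:00–11:30, 12:15–12:45, 13:30–16:15.
Ulrich free within 09:00–18:00: 09:00–12:15, 13:45–15:15, 15:30–16:15, 16:45–17:00.
Ines ∩ Ulrich: 09:00–10:00, 11:00–11:30, 13:45–15:15, 15:30–16:15.
Ines ∩ Ulrich ∩ Sven: 09:30–09:45, 13:45–14:15, 16:00–16:15.
Windows ≥ 60 min: (none).

none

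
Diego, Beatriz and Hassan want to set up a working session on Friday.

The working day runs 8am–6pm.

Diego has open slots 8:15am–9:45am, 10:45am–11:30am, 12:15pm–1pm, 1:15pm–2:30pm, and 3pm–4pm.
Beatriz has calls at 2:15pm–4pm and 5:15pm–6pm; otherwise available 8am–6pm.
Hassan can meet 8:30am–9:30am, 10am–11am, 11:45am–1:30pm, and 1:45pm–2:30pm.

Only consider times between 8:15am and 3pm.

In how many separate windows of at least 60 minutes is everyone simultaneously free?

Beatriz free within 08:00–18:00: 08:00–14:15, 16:00–17:15.
Diego ∩ Beatriz: 08:15–09:45, 10:45–11:30, 12:15–13:00, 13:15–14:15.
Diego ∩ Beatriz ∩ Hassan: 08:30–09:30, 10:45–11:00, 12:15–13:00, 13:15–13:30, 13:45–14:15.
Restricted to 08:15–15:00: 08:30–09:30, 10:45–11:00, 12:15–13:00, 13:15–13:30, 13:45–14:15.
Windows ≥ 60 min: 08:30–09:30.
That's 1 window.

1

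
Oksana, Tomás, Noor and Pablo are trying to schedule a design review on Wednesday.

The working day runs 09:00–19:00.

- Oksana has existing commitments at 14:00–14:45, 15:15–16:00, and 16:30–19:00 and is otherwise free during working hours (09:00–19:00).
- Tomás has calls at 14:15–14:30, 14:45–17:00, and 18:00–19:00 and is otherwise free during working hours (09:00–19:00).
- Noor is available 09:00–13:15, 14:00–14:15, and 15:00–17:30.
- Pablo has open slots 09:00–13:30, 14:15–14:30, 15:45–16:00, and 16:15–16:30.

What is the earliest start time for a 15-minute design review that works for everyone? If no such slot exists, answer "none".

09:00

Oksana free within 09:00–19:00: 09:00–14:00, 14:45–15:15, 16:00–16:30.
Tomás free within 09:00–19:00: 09:00–14:15, 14:30–14:45, 17:00–18:00.
Oksana ∩ Tomás: 09:00–14:00.
Oksana ∩ Tomás ∩ Noor: 09:00–13:15.
Oksana ∩ Tomás ∩ Noor ∩ Pablo: 09:00–13:15.
Windows ≥ 15 min: 09:00–13:15.
Earliest such window starts at 09:00.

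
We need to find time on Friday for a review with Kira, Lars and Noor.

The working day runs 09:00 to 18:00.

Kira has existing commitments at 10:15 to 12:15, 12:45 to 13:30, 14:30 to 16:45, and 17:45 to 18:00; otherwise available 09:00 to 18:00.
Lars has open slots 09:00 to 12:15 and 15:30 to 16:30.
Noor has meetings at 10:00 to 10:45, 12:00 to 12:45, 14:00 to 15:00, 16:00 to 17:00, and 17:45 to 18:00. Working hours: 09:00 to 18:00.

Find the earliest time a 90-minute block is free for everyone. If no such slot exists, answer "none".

none

Kira free within 09:00–18:00: 09:00–10:15, 12:15–12:45, 13:30–14:30, 16:45–17:45.
Noor free within 09:00–18:00: 09:00–10:00, 10:45–12:00, 12:45–14:00, 15:00–16:00, 17:00–17:45.
Kira ∩ Lars: 09:00–10:15.
Kira ∩ Lars ∩ Noor: 09:00–10:00.
Windows ≥ 90 min: (none).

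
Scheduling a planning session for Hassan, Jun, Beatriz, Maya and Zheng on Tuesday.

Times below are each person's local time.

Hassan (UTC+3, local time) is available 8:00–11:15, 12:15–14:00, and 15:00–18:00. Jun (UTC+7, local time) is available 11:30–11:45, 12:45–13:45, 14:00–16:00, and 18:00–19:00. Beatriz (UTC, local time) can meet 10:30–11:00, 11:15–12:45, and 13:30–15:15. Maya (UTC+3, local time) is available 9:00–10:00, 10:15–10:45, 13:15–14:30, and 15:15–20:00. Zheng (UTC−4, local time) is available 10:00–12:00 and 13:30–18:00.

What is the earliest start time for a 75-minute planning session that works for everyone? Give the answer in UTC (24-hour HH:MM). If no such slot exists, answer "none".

none

Hassan → UTC: 05:00–08:15, 09:15–11:00, 12:00–15:00.
Jun → UTC: 04:30–04:45, 05:45–06:45, 07:00–09:00, 11:00–12:00.
Beatriz → UTC: 10:30–11:00, 11:15–12:45, 13:30–15:15.
Maya → UTC: 06:00–07:00, 07:15–07:45, 10:15–11:30, 12:15–17:00.
Zheng → UTC: 14:00–16:00, 17:30–22:00.
Hassan ∩ Jun: 05:45–06:45, 07:00–08:15.
Hassan ∩ Jun ∩ Beatriz: (none).
Hassan ∩ Jun ∩ Beatriz ∩ Maya: (none).
Hassan ∩ Jun ∩ Beatriz ∩ Maya ∩ Zheng: (none).
Windows ≥ 75 min: (none).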